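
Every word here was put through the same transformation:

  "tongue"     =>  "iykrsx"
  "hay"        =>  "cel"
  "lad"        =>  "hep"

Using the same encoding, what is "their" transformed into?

The output letters match the input read backwards, each shifted +4: tongue reversed is eugnot. Two steps: reverse the string, then apply a Caesar shift of +4.
On their: reverse → rieht; then shift: r+4=v, i+4=m, e+4=i, h+4=l, t+4=x.

vmilx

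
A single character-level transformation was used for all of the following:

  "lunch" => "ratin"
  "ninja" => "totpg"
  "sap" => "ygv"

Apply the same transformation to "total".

Every letter moves 6 places later in the alphabet, wrapping around z→a.
Applying it to total: t+6=z, o+6=u, t+6=z, a+6=g, l+6=r.

zuzgr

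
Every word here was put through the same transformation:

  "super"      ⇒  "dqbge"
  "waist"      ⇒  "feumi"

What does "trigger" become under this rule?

dqssudf

Two steps: reverse the string, then apply a Caesar shift of +12.
For trigger: reverse → reggirt; then shift: r+12=d, e+12=q, g+12=s, g+12=s, i+12=u, r+12=d, t+12=f.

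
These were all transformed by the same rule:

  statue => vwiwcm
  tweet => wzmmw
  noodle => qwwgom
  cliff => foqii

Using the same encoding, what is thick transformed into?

wkqfn

The shift depends on letter class: consonant s→v is +3, but vowel a→i is +8. Two shifts are in play — +8 for a/e/i/o/u, +3 for every other letter.
Applying it to thick: t(cons)+3=w, h(cons)+3=k, i(vowel)+8=q, c(cons)+3=f, k(cons)+3=n.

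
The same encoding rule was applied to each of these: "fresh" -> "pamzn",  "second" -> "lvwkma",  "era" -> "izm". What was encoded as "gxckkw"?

occupy

The output letters match the input read backwards, each shifted +8: fresh reversed is hserf. The word is reversed, then every letter is shifted forward by 8.
Undoing it on gxckkw: shift back: g−8=y, x−8=p, c−8=u, k−8=c, k−8=c, w−8=o → ypucco; then reverse → occupy.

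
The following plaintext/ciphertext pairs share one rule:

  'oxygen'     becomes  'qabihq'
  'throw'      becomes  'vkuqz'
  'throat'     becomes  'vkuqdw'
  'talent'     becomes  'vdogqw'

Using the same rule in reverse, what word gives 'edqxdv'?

canvas

A repeating key of period 3 is used — shifts +2, +3, +3 over and over.
Reversing it on edqxdv: e−2=c, d−3=a, q−3=n, x−2=v, d−3=a, v−3=s.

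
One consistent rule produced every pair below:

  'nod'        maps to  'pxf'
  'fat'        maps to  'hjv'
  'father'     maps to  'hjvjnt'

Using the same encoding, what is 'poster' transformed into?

rxuvnt

Two shifts are in play — +9 for a/e/i/o/u, +2 for every other letter.
For poster: p(cons)+2=r, o(vowel)+9=x, s(cons)+2=u, t(cons)+2=v, e(vowel)+9=n, r(cons)+2=t.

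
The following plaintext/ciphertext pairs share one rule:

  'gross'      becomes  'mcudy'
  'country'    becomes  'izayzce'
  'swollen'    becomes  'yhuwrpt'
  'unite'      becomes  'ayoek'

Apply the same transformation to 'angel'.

A repeating key of period 2 is used — shifts +6, +11 over and over.
On angel: a+6=g, n+11=y, g+6=m, e+11=p, l+6=r.

gympr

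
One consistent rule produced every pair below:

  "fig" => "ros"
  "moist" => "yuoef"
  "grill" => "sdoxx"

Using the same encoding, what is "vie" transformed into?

hok

The shift depends on letter class: consonant f→r is +12, but vowel i→o is +6. Vowels shift forward by 6 and consonants shift forward by 12.
Applying it to vie: v(cons)+12=h, i(vowel)+6=o, e(vowel)+6=k.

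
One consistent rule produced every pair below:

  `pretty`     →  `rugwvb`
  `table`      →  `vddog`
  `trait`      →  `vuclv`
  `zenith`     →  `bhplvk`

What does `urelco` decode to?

Shifts by position in pretty: pos 0: p→r (+2), pos 1: r→u (+3), pos 2: e→g (+2), pos 3: t→w (+3) — repeating every 2. The shifts repeat in a cycle of length 2: positions 0,1,… shift by +2, +3, then the pattern repeats.
Reversing it on urelco: u−2=s, r−3=o, e−2=c, l−3=i, c−2=a, o−3=l.

social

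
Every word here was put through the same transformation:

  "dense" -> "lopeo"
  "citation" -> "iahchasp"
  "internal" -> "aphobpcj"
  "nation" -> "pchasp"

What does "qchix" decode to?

watch

d(3)→l(11) and e(4)→o(14) fit y≡3x+2 (mod 26); the inverse of 3 mod 26 is 9. Each letter's alphabet position (a=0..z=25) is mapped through 3·x+2 mod 26 — an affine cipher.
Undoing it on qchix: q(16)→9·(16−2)≡22=w; c(2)→9·(2−2)≡0=a; h(7)→9·(7−2)≡19=t; i(8)→9·(8−2)≡2=c; x(23)→9·(23−2)≡7=h (all mod 26).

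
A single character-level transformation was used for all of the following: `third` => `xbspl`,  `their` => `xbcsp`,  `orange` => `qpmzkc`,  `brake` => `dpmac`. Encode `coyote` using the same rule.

uqeqxc

Treating letters as 0–25, the rule is x ↦ 17x + 12 (mod 26).
On coyote: c(2)→17·2+12≡20=u; o(14)→17·14+12≡16=q; y(24)→17·24+12≡4=e; o(14)→17·14+12≡16=q; t(19)→17·19+12≡23=x; e(4)→17·4+12≡2=c (all mod 26).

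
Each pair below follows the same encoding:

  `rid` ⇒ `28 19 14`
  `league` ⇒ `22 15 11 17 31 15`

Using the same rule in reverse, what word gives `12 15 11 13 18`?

The number is (letter's place in the alphabet, a=1) + 10.
Undoing it on 12 15 11 13 18: 12→(12−10)÷1=2=b, 15→(15−10)÷1=5=e, 11→(11−10)÷1=1=a, 13→(13−10)÷1=3=c, 18→(18−10)÷1=8=h.

beach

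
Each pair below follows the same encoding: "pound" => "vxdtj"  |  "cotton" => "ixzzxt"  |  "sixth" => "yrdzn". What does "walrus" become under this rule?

cjrxdy

The rule splits by letter class: vowels +9, consonants +6.
Applying it to walrus: w(cons)+6=c, a(vowel)+9=j, l(cons)+6=r, r(cons)+6=x, u(vowel)+9=d, s(cons)+6=y.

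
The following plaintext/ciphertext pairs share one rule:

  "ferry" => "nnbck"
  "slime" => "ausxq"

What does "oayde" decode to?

In ferry: f→n is +8, e→n is +9, r→b is +10, r→c is +11 — the shift increases by 1 each position. Letter i (0-indexed) is shifted by i+8, so successive shifts are 8, 9, 10, ….
Reversing it on oayde: o−8=g, a−9=r, y−10=o, d−11=s, e−12=s.

gross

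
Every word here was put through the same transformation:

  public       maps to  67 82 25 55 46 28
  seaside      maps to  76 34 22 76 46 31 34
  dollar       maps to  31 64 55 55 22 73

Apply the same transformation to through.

p(#16)→67 and u(#21)→82: differences scale by 3, so n = 3·pos + 19. The formula is n = 3×(alphabet index, a=1) + 19.
For through: t=20→79, h=8→43, r=18→73, o=15→64, u=21→82, g=7→40, h=8→43.

79 43 73 64 82 40 43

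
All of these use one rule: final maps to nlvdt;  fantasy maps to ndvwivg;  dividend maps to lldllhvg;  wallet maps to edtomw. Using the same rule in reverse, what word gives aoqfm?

Shifts by position in final: pos 0: f→n (+8), pos 1: i→l (+3), pos 2: n→v (+8), pos 3: a→d (+3) — repeating every 2. A repeating key of period 2 is used — shifts +8, +3 over and over.
Decoding aoqfm: a−8=s, o−3=l, q−8=i, f−3=c, m−8=e.

slice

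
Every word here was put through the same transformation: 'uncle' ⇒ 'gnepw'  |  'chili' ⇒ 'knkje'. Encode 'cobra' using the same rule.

The output letters match the input read backwards, each shifted +2: uncle reversed is elcnu. Two steps: reverse the string, then apply a Caesar shift of +2.
For cobra: reverse → arboc; then shift: a+2=c, r+2=t, b+2=d, o+2=q, c+2=e.

ctdqe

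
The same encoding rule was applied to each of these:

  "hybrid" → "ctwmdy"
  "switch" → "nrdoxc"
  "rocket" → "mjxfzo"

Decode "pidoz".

Compare letters: h→c is +21, y→t is +21, b→w is +21 — a constant shift. Every letter moves 21 places later in the alphabet, wrapping around z→a.
Reversing it on pidoz: p−21=u, i−21=n, d−21=i, o−21=t, z−21=e.

unite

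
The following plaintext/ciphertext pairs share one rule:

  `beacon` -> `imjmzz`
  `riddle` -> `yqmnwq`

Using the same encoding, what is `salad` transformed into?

In beacon: b→i is +7, e→m is +8, a→j is +9, c→m is +10 — the shift increases by 1 each position. The shift increases by 1 at each position, starting from +7: 7, 8, 9, ….
Applying it to salad: s+7=z, a+8=i, l+9=u, a+10=k, d+11=o.

ziuko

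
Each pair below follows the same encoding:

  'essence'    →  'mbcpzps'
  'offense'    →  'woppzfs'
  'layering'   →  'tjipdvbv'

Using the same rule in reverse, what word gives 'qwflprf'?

invader

Letter i (0-indexed) is shifted by i+8, so successive shifts are 8, 9, 10, ….
Undoing it on qwflprf: q−8=i, w−9=n, f−10=v, l−11=a, p−12=d, r−13=e, f−14=r.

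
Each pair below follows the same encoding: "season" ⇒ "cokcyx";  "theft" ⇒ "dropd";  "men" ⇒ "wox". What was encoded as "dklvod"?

Compare letters: s→c is +10, e→o is +10, a→k is +10 — a constant shift. Each letter is shifted forward by 10 in the alphabet (a Caesar shift of +10).
Reversing it on dklvod: d−10=t, k−10=a, l−10=b, v−10=l, o−10=e, d−10=t.

tablet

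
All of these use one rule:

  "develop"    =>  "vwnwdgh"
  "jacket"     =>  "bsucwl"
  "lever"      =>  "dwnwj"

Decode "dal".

Compare letters: d→v is +18, e→w is +18, v→n is +18 — a constant shift. It's a constant shift of +18 (ROT18).
Reversing it on dal: d−18=l, a−18=i, l−18=t.

lit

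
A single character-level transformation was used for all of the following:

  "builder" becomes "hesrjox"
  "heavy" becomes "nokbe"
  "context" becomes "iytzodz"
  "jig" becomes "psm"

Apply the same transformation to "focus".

The shift depends on letter class: consonant b→h is +6, but vowel u→e is +10. The rule splits by letter class: vowels +10, consonants +6.
Applying it to focus: f(cons)+6=l, o(vowel)+10=y, c(cons)+6=i, u(vowel)+10=e, s(cons)+6=y.

lyiey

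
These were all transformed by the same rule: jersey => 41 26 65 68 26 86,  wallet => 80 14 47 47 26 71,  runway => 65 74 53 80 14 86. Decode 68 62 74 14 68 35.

j(#10)→41 and e(#5)→26: differences scale by 3, so n = 3·pos + 11. The formula is n = 3×(alphabet index, a=1) + 11.
Decoding 68 62 74 14 68 35: 68→(68−11)÷3=19=s, 62→(62−11)÷3=17=q, 74→(74−11)÷3=21=u, 14→(14−11)÷3=1=a, 68→(68−11)÷3=19=s, 35→(35−11)÷3=8=h.

squash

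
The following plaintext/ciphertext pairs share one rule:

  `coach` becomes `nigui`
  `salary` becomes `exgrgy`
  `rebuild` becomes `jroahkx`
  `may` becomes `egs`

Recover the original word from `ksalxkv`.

perfume

The output letters match the input read backwards, each shifted +6: coach reversed is hcaoc. Two steps: reverse the string, then apply a Caesar shift of +6.
Decoding ksalxkv: shift back: k−6=e, s−6=m, a−6=u, l−6=f, x−6=r, k−6=e, v−6=p → emufrep; then reverse → perfume.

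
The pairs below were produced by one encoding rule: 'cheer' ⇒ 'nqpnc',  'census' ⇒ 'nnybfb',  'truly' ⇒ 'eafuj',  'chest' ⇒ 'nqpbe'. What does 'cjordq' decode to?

Shifts by position in cheer: pos 0: c→n (+11), pos 1: h→q (+9), pos 2: e→p (+11), pos 3: e→n (+9) — repeating every 2. It's a Vigenère-style cipher with numeric key [11,9]: position i shifts by key[i mod 2].
Reversing it on cjordq: c−11=r, j−9=a, o−11=d, r−9=i, d−11=s, q−9=h.

radish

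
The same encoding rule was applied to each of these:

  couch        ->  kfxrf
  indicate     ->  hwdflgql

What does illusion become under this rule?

qrlvxool

The word is reversed, then every letter is shifted forward by 3.
On illusion: reverse → noisulli; then shift: n+3=q, o+3=r, i+3=l, s+3=v, u+3=x, l+3=o, l+3=o, i+3=l.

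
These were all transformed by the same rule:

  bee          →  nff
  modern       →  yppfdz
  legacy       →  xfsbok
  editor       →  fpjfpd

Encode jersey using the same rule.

The rule splits by letter class: vowels +1, consonants +12.
For jersey: j(cons)+12=v, e(vowel)+1=f, r(cons)+12=d, s(cons)+12=e, e(vowel)+1=f, y(cons)+12=k.

vfdefk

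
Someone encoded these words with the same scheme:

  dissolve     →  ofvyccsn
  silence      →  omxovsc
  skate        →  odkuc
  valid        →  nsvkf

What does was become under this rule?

ckg

The output letters match the input read backwards, each shifted +10: dissolve reversed is evlossid. Two steps: reverse the string, then apply a Caesar shift of +10.
On was: reverse → saw; then shift: s+10=c, a+10=k, w+10=g.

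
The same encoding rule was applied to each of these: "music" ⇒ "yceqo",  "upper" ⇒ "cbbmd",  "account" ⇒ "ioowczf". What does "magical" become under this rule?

The shift depends on letter class: consonant m→y is +12, but vowel u→c is +8. Two shifts are in play — +8 for a/e/i/o/u, +12 for every other letter.
On magical: m(cons)+12=y, a(vowel)+8=i, g(cons)+12=s, i(vowel)+8=q, c(cons)+12=o, a(vowel)+8=i, l(cons)+12=x.

yisqoix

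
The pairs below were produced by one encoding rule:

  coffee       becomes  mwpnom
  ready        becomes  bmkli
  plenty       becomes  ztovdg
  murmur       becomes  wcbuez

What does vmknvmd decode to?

Shifts by position in coffee: pos 0: c→m (+10), pos 1: o→w (+8), pos 2: f→p (+10), pos 3: f→n (+8) — repeating every 2. The shifts repeat in a cycle of length 2: positions 0,1,… shift by +10, +8, then the pattern repeats.
Reversing it on vmknvmd: v−10=l, m−8=e, k−10=a, n−8=f, v−10=l, m−8=e, d−10=t.

leaflet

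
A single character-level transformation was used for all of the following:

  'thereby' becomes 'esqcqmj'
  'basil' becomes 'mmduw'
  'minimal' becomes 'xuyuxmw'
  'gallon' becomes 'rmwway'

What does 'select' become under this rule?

dqwqne

Two shifts are in play — +12 for a/e/i/o/u, +11 for every other letter.
Applying it to select: s(cons)+11=d, e(vowel)+12=q, l(cons)+11=w, e(vowel)+12=q, c(cons)+11=n, t(cons)+11=e.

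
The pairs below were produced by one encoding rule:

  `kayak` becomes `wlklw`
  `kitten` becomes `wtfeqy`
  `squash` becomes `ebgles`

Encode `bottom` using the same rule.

nzfeax

It's a Vigenère-style cipher with numeric key [12,11]: position i shifts by key[i mod 2].
Applying it to bottom: b+12=n, o+11=z, t+12=f, t+11=e, o+12=a, m+11=x.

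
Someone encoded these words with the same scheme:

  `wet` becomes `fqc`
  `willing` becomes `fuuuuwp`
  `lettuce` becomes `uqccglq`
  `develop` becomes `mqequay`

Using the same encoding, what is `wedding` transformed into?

The shift depends on letter class: consonant w→f is +9, but vowel e→q is +12. Two shifts are in play — +12 for a/e/i/o/u, +9 for every other letter.
For wedding: w(cons)+9=f, e(vowel)+12=q, d(cons)+9=m, d(cons)+9=m, i(vowel)+12=u, n(cons)+9=w, g(cons)+9=p.

fqmmuwp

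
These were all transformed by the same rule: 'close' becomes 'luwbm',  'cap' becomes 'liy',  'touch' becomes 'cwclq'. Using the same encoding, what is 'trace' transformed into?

The shift depends on letter class: consonant c→l is +9, but vowel o→w is +8. Two shifts are in play — +8 for a/e/i/o/u, +9 for every other letter.
Applying it to trace: t(cons)+9=c, r(cons)+9=a, a(vowel)+8=i, c(cons)+9=l, e(vowel)+8=m.

cailm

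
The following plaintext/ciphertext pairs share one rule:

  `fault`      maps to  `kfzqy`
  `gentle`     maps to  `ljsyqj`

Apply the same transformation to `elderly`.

jqijwqd

Compare letters: f→k is +5, a→f is +5, u→z is +5 — a constant shift. This is a Caesar cipher with shift 5.
Applying it to elderly: e+5=j, l+5=q, d+5=i, e+5=j, r+5=w, l+5=q, y+5=d.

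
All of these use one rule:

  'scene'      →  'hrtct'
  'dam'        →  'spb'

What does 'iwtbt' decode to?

Compare letters: s→h is +15, c→r is +15, e→t is +15 — a constant shift. This is a Caesar cipher with shift 15.
Reversing it on iwtbt: i−15=t, w−15=h, t−15=e, b−15=m, t−15=e.

theme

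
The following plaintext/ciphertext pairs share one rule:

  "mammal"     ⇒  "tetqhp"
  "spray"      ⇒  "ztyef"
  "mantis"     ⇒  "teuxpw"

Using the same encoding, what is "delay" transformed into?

Shifts by position in mammal: pos 0: m→t (+7), pos 1: a→e (+4), pos 2: m→t (+7), pos 3: m→q (+4) — repeating every 2. The shifts repeat in a cycle of length 2: positions 0,1,… shift by +7, +4, then the pattern repeats.
For delay: d+7=k, e+4=i, l+7=s, a+4=e, y+7=f.

kisef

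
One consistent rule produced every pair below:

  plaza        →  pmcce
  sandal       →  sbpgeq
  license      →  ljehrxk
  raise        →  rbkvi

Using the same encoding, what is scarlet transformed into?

sdcupjz

In plaza: p→p is +0, l→m is +1, a→c is +2, z→c is +3 — the shift increases by 1 each position. Each letter shifts forward by its position index (0, 1, 2, …) — the shift grows by one for each successive letter.
Applying it to scarlet: s+0=s, c+1=d, a+2=c, r+3=u, l+4=p, e+5=j, t+6=z.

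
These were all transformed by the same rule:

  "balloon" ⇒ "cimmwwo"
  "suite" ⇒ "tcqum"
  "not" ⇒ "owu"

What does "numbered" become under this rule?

The shift depends on letter class: consonant b→c is +1, but vowel a→i is +8. The rule splits by letter class: vowels +8, consonants +1.
On numbered: n(cons)+1=o, u(vowel)+8=c, m(cons)+1=n, b(cons)+1=c, e(vowel)+8=m, r(cons)+1=s, e(vowel)+8=m, d(cons)+1=e.

ocncmsme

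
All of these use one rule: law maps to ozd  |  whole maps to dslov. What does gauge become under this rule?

Each pair mirrors across the alphabet (l↔o, a↔z, w↔d): positions sum to 25. Each letter is replaced by its mirror in the alphabet: a↔z, b↔y, c↔x, and so on (the Atbash cipher).
On gauge: g↔t, a↔z, u↔f, g↔t, e↔v.

tzftv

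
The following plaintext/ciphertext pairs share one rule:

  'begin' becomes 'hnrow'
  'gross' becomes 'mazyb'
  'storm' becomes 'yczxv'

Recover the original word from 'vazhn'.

It's a Vigenère-style cipher with numeric key [6,9,11]: position i shifts by key[i mod 3].
Reversing it on vazhn: v−6=p, a−9=r, z−11=o, h−6=b, n−9=e.

probe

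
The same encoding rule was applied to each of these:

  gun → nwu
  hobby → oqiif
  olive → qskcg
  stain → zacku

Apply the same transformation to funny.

The shift depends on letter class: consonant g→n is +7, but vowel u→w is +2. Two shifts are in play — +2 for a/e/i/o/u, +7 for every other letter.
On funny: f(cons)+7=m, u(vowel)+2=w, n(cons)+7=u, n(cons)+7=u, y(cons)+7=f.

mwuuf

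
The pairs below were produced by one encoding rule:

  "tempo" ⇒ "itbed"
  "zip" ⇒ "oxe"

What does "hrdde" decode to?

scoop

Compare letters: t→i is +15, e→t is +15, m→b is +15 — a constant shift. This is a Caesar cipher with shift 15.
Reversing it on hrdde: h−15=s, r−15=c, d−15=o, d−15=o, e−15=p.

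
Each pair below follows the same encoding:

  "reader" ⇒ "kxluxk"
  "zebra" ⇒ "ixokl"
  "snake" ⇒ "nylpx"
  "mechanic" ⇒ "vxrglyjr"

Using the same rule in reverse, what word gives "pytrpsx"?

This is an affine cipher: with a=0,…,z=25, each position x becomes (3x+11) mod 26.
Reversing it on pytrpsx: p(15)→9·(15−11)≡10=k; y(24)→9·(24−11)≡13=n; t(19)→9·(19−11)≡20=u; r(17)→9·(17−11)≡2=c; p(15)→9·(15−11)≡10=k; s(18)→9·(18−11)≡11=l; x(23)→9·(23−11)≡4=e (all mod 26).

knuckle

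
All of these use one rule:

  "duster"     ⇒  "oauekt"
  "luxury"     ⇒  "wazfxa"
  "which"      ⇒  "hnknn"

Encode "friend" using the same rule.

qxkptf

Shifts by position in duster: pos 0: d→o (+11), pos 1: u→a (+6), pos 2: s→u (+2), pos 3: t→e (+11), pos 4: e→k (+6), pos 5: r→t (+2) — repeating every 3. It's a Vigenère-style cipher with numeric key [11,6,2]: position i shifts by key[i mod 3].
For friend: f+11=q, r+6=x, i+2=k, e+11=p, n+6=t, d+2=f.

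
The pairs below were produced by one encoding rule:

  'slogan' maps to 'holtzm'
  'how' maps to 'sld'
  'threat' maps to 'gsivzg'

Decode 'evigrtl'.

vertigo

Each pair mirrors across the alphabet (s↔h, l↔o, o↔l): positions sum to 25. This is the alphabet-reversal cipher (Atbash): a becomes z, b becomes y, etc.
Undoing it on evigrtl: e↔v, v↔e, i↔r, g↔t, r↔i, t↔g, l↔o.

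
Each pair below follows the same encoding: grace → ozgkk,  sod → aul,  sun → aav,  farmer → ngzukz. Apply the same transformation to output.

uabxab

The shift depends on letter class: consonant g→o is +8, but vowel a→g is +6. The rule splits by letter class: vowels +6, consonants +8.
On output: o(vowel)+6=u, u(vowel)+6=a, t(cons)+8=b, p(cons)+8=x, u(vowel)+6=a, t(cons)+8=b.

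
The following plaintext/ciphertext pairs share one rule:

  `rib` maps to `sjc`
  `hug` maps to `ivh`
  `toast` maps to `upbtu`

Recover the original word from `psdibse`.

orchard

Compare letters: r→s is +1, i→j is +1, b→c is +1 — a constant shift. Every letter moves 1 place later in the alphabet, wrapping around z→a.
Undoing it on psdibse: p−1=o, s−1=r, d−1=c, i−1=h, b−1=a, s−1=r, e−1=d.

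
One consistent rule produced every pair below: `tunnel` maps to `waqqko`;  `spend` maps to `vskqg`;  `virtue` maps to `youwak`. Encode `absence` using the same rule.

The shift depends on letter class: consonant t→w is +3, but vowel u→a is +6. The rule splits by letter class: vowels +6, consonants +3.
On absence: a(vowel)+6=g, b(cons)+3=e, s(cons)+3=v, e(vowel)+6=k, n(cons)+3=q, c(cons)+3=f, e(vowel)+6=k.

gevkqfk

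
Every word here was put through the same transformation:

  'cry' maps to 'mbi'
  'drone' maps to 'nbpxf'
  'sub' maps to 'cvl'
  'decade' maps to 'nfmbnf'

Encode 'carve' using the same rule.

The shift depends on letter class: consonant c→m is +10, but vowel o→p is +1. Two shifts are in play — +1 for a/e/i/o/u, +10 for every other letter.
Applying it to carve: c(cons)+10=m, a(vowel)+1=b, r(cons)+10=b, v(cons)+10=f, e(vowel)+1=f.

mbbff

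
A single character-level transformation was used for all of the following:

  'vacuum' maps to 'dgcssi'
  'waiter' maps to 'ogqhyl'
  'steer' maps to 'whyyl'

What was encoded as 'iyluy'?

merge

v(21)→d(3) and a(0)→g(6) fit y≡11x+6 (mod 26); the inverse of 11 mod 26 is 19. Treating letters as 0–25, the rule is x ↦ 11x + 6 (mod 26).
Decoding iyluy: i(8)→19·(8−6)≡12=m; y(24)→19·(24−6)≡4=e; l(11)→19·(11−6)≡17=r; u(20)→19·(20−6)≡6=g; y(24)→19·(24−6)≡4=e (all mod 26).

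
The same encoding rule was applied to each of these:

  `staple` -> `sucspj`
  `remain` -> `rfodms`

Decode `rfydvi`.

reward

The shift increases by 1 at each position, starting from +0: 0, 1, 2, ….
Undoing it on rfydvi: r−0=r, f−1=e, y−2=w, d−3=a, v−4=r, i−5=d.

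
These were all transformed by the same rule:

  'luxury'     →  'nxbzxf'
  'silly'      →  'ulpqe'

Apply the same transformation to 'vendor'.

In luxury: l→n is +2, u→x is +3, x→b is +4, u→z is +5 — the shift increases by 1 each position. Each letter shifts forward by (position + 2), i.e. 2, 3, 4, … — the shift grows by one for each successive letter.
For vendor: v+2=x, e+3=h, n+4=r, d+5=i, o+6=u, r+7=y.

xhriuy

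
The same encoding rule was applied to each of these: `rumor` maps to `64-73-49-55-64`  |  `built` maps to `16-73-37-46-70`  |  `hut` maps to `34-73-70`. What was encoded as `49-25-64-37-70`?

merit

The formula is n = 3×(alphabet index, a=1) + 10.
Reversing it on 49-25-64-37-70: 49→(49−10)÷3=13=m, 25→(25−10)÷3=5=e, 64→(64−10)÷3=18=r, 37→(37−10)÷3=9=i, 70→(70−10)÷3=20=t.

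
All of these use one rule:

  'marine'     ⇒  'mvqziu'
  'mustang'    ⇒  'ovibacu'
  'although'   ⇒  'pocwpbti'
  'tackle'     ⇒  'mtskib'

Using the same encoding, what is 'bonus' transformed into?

acvwj

The output letters match the input read backwards, each shifted +8: marine reversed is eniram. The word is reversed, then every letter is shifted forward by 8.
For bonus: reverse → sunob; then shift: s+8=a, u+8=c, n+8=v, o+8=w, b+8=j.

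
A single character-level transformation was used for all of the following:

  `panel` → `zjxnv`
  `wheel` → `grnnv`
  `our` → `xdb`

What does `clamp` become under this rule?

mvjwz

The shift depends on letter class: consonant p→z is +10, but vowel a→j is +9. The rule splits by letter class: vowels +9, consonants +10.
For clamp: c(cons)+10=m, l(cons)+10=v, a(vowel)+9=j, m(cons)+10=w, p(cons)+10=z.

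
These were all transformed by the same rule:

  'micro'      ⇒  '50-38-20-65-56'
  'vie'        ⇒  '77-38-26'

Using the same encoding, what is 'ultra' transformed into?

74-47-71-65-14

Each letter becomes 3×(its alphabet position, a=1..z=26) + 11.
On ultra: u=21→74, l=12→47, t=20→71, r=18→65, a=1→14.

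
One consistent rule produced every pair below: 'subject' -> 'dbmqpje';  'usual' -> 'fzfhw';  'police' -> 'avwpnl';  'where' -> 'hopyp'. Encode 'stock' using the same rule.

The shifts repeat in a cycle of length 2: positions 0,1,… shift by +11, +7, then the pattern repeats.
On stock: s+11=d, t+7=a, o+11=z, c+7=j, k+11=v.

dazjv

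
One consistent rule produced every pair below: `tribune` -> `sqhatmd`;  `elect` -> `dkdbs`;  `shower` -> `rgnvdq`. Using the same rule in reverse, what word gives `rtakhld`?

sublime

Compare letters: t→s is +25, r→q is +25, i→h is +25 — a constant shift. Every letter moves 25 places later in the alphabet, wrapping around z→a.
Decoding rtakhld: r−25=s, t−25=u, a−25=b, k−25=l, h−25=i, l−25=m, d−25=e.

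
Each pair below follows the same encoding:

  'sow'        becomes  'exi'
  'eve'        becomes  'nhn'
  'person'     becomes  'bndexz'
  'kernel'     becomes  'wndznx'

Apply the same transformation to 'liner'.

The shift depends on letter class: consonant s→e is +12, but vowel o→x is +9. Two shifts are in play — +9 for a/e/i/o/u, +12 for every other letter.
For liner: l(cons)+12=x, i(vowel)+9=r, n(cons)+12=z, e(vowel)+9=n, r(cons)+12=d.

xrznd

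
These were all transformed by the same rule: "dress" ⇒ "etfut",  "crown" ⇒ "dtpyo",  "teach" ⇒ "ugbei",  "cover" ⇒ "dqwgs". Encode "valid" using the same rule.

The shifts repeat in a cycle of length 2: positions 0,1,… shift by +1, +2, then the pattern repeats.
Applying it to valid: v+1=w, a+2=c, l+1=m, i+2=k, d+1=e.

wcmke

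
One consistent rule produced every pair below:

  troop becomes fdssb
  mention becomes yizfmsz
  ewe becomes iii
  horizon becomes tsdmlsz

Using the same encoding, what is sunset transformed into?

The shift depends on letter class: consonant t→f is +12, but vowel o→s is +4. Two shifts are in play — +4 for a/e/i/o/u, +12 for every other letter.
For sunset: s(cons)+12=e, u(vowel)+4=y, n(cons)+12=z, s(cons)+12=e, e(vowel)+4=i, t(cons)+12=f.

eyzeif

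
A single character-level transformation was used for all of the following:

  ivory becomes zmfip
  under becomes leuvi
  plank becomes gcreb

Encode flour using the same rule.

It's a constant shift of +17 (ROT17).
For flour: f+17=w, l+17=c, o+17=f, u+17=l, r+17=i.

wcfli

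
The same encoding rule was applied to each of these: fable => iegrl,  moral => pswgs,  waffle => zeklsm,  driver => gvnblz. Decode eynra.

built

In fable: f→i is +3, a→e is +4, b→g is +5, l→r is +6 — the shift increases by 1 each position. Letter i (0-indexed) is shifted by i+3, so successive shifts are 3, 4, 5, ….
Decoding eynra: e−3=b, y−4=u, n−5=i, r−6=l, a−7=t.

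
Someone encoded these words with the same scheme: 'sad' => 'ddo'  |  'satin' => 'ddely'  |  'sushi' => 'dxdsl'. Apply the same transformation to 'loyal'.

The shift depends on letter class: consonant s→d is +11, but vowel a→d is +3. Vowels shift forward by 3 and consonants shift forward by 11.
Applying it to loyal: l(cons)+11=w, o(vowel)+3=r, y(cons)+11=j, a(vowel)+3=d, l(cons)+11=w.

wrjdw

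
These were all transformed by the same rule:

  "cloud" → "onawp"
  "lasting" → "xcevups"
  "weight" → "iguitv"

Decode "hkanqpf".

Shifts by position in cloud: pos 0: c→o (+12), pos 1: l→n (+2), pos 2: o→a (+12), pos 3: u→w (+2) — repeating every 2. It's a Vigenère-style cipher with numeric key [12,2]: position i shifts by key[i mod 2].
Decoding hkanqpf: h−12=v, k−2=i, a−12=o, n−2=l, q−12=e, p−2=n, f−12=t.

violent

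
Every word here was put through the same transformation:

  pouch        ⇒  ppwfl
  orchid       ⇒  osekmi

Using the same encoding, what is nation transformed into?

nbvlss

In pouch: p→p is +0, o→p is +1, u→w is +2, c→f is +3 — the shift increases by 1 each position. Each letter shifts forward by its position index (0, 1, 2, …) — the shift grows by one for each successive letter.
Applying it to nation: n+0=n, a+1=b, t+2=v, i+3=l, o+4=s, n+5=s.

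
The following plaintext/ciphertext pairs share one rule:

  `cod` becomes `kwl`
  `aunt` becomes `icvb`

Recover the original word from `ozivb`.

grant

Compare letters: c→k is +8, o→w is +8, d→l is +8 — a constant shift. Every letter moves 8 places later in the alphabet, wrapping around z→a.
Reversing it on ozivb: o−8=g, z−8=r, i−8=a, v−8=n, b−8=t.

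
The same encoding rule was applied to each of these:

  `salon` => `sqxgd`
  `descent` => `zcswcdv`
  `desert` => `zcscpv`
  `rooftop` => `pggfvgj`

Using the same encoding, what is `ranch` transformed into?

s(18)→s(18) and a(0)→q(16) fit y≡3x+16 (mod 26); the inverse of 3 mod 26 is 9. This is an affine cipher: with a=0,…,z=25, each position x becomes (3x+16) mod 26.
On ranch: r(17)→3·17+16≡15=p; a(0)→3·0+16≡16=q; n(13)→3·13+16≡3=d; c(2)→3·2+16≡22=w; h(7)→3·7+16≡11=l (all mod 26).

pqdwl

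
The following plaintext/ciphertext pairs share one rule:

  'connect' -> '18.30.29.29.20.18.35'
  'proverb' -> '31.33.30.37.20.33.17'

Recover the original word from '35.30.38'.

Each letter is replaced by its alphabet position (a=1..z=26) + 15.
Reversing it on 35.30.38: 35→(35−15)÷1=20=t, 30→(30−15)÷1=15=o, 38→(38−15)÷1=23=w.

tow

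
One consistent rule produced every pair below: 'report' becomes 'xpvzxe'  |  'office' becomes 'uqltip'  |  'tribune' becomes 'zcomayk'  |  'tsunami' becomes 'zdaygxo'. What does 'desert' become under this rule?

It's a Vigenère-style cipher with numeric key [6,11]: position i shifts by key[i mod 2].
For desert: d+6=j, e+11=p, s+6=y, e+11=p, r+6=x, t+11=e.

jpypxe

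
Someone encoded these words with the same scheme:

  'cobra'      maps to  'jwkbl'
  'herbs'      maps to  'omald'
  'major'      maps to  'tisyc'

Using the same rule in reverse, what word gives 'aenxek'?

twenty

In cobra: c→j is +7, o→w is +8, b→k is +9, r→b is +10 — the shift increases by 1 each position. Each letter shifts forward by (position + 7), i.e. 7, 8, 9, … — the shift grows by one for each successive letter.
Reversing it on aenxek: a−7=t, e−8=w, n−9=e, x−10=n, e−11=t, k−12=y.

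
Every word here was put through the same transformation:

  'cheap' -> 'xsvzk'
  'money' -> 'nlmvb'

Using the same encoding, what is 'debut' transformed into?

wvyfg

Each pair mirrors across the alphabet (c↔x, h↔s, e↔v): positions sum to 25. Each letter is replaced by its mirror in the alphabet: a↔z, b↔y, c↔x, and so on (the Atbash cipher).
For debut: d↔w, e↔v, b↔y, u↔f, t↔g.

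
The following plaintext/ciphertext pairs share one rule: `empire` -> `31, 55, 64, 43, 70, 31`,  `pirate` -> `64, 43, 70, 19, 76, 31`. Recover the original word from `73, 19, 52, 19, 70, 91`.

e(#5)→31 and m(#13)→55: differences scale by 3, so n = 3·pos + 16. With a=1..z=26, the number is 3·pos + 16.
Decoding 73, 19, 52, 19, 70, 91: 73→(73−16)÷3=19=s, 19→(19−16)÷3=1=a, 52→(52−16)÷3=12=l, 19→(19−16)÷3=1=a, 70→(70−16)÷3=18=r, 91→(91−16)÷3=25=y.

salary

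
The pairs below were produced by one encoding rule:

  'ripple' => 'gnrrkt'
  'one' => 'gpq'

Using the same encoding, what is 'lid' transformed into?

The output letters match the input read backwards, each shifted +2: ripple reversed is elppir. Read the word backwards and shift each letter +2.
For lid: reverse → dil; then shift: d+2=f, i+2=k, l+2=n.

fkn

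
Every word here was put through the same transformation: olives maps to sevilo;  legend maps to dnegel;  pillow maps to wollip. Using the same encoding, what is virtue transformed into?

The output letters match the input read backwards: olives reversed is sevilo. It's just the letters in reverse order.
Applying it to virtue: reverse → eutriv.

eutriv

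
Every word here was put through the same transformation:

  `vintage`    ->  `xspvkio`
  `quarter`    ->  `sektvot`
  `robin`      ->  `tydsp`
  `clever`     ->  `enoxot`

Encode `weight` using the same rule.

yosijv

The rule splits by letter class: vowels +10, consonants +2.
For weight: w(cons)+2=y, e(vowel)+10=o, i(vowel)+10=s, g(cons)+2=i, h(cons)+2=j, t(cons)+2=v.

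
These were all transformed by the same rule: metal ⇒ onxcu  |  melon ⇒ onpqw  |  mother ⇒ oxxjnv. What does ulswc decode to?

Shifts by position in metal: pos 0: m→o (+2), pos 1: e→n (+9), pos 2: t→x (+4), pos 3: a→c (+2), pos 4: l→u (+9) — repeating every 3. The shifts repeat in a cycle of length 3: positions 0,1,… shift by +2, +9, +4, then the pattern repeats.
Undoing it on ulswc: u−2=s, l−9=c, s−4=o, w−2=u, c−9=t.

scout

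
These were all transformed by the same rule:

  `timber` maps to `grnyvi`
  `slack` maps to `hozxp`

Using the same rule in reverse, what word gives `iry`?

rib

This is the alphabet-reversal cipher (Atbash): a becomes z, b becomes y, etc.
Decoding iry: i↔r, r↔i, y↔b.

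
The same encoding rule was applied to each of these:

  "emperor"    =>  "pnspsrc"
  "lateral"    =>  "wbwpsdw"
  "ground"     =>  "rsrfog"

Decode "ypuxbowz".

normally

Shifts by position in emperor: pos 0: e→p (+11), pos 1: m→n (+1), pos 2: p→s (+3), pos 3: e→p (+11), pos 4: r→s (+1), pos 5: o→r (+3) — repeating every 3. A repeating key of period 3 is used — shifts +11, +1, +3 over and over.
Undoing it on ypuxbowz: y−11=n, p−1=o, u−3=r, x−11=m, b−1=a, o−3=l, w−11=l, z−1=y.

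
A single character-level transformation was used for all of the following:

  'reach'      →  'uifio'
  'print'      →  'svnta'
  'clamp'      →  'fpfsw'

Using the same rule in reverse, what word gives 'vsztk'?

In reach: r→u is +3, e→i is +4, a→f is +5, c→i is +6 — the shift increases by 1 each position. The shift increases by 1 at each position, starting from +3: 3, 4, 5, ….
Undoing it on vsztk: v−3=s, s−4=o, z−5=u, t−6=n, k−7=d.

sound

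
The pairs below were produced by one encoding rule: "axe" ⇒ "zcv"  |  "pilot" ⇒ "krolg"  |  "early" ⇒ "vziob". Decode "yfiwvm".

This is the alphabet-reversal cipher (Atbash): a becomes z, b becomes y, etc.
Reversing it on yfiwvm: y↔b, f↔u, i↔r, w↔d, v↔e, m↔n.

burden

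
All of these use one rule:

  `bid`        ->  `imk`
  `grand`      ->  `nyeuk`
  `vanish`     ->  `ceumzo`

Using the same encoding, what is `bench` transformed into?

The shift depends on letter class: consonant b→i is +7, but vowel i→m is +4. The rule splits by letter class: vowels +4, consonants +7.
On bench: b(cons)+7=i, e(vowel)+4=i, n(cons)+7=u, c(cons)+7=j, h(cons)+7=o.

iiujo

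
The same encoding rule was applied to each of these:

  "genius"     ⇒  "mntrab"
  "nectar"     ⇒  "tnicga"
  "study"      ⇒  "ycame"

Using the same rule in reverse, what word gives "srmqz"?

Shifts by position in genius: pos 0: g→m (+6), pos 1: e→n (+9), pos 2: n→t (+6), pos 3: i→r (+9) — repeating every 2. The shifts repeat in a cycle of length 2: positions 0,1,… shift by +6, +9, then the pattern repeats.
Undoing it on srmqz: s−6=m, r−9=i, m−6=g, q−9=h, z−6=t.

might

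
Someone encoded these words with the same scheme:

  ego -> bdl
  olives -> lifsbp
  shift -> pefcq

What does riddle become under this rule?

Compare letters: e→b is +23, g→d is +23, o→l is +23 — a constant shift. Every letter moves 23 places later in the alphabet, wrapping around z→a.
Applying it to riddle: r+23=o, i+23=f, d+23=a, d+23=a, l+23=i, e+23=b.

ofaaib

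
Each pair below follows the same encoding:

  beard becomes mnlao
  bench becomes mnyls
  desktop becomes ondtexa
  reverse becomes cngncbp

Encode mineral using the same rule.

xryncjw

The shifts repeat in a cycle of length 2: positions 0,1,… shift by +11, +9, then the pattern repeats.
For mineral: m+11=x, i+9=r, n+11=y, e+9=n, r+11=c, a+9=j, l+11=w.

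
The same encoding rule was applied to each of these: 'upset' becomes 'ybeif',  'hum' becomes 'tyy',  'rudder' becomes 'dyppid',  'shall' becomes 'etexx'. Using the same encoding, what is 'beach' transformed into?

nieot

The shift depends on letter class: consonant p→b is +12, but vowel u→y is +4. Two shifts are in play — +4 for a/e/i/o/u, +12 for every other letter.
On beach: b(cons)+12=n, e(vowel)+4=i, a(vowel)+4=e, c(cons)+12=o, h(cons)+12=t.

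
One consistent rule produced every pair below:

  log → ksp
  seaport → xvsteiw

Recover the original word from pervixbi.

external

The output letters match the input read backwards, each shifted +4: log reversed is gol. Two steps: reverse the string, then apply a Caesar shift of +4.
Reversing it on pervixbi: shift back: p−4=l, e−4=a, r−4=n, v−4=r, i−4=e, x−4=t, b−4=x, i−4=e → lanretxe; then reverse → external.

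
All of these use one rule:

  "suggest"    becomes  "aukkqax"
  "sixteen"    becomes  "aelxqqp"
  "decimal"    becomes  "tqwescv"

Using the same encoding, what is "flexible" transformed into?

s(18)→a(0) and u(20)→u(20) fit y≡23x+2 (mod 26); the inverse of 23 mod 26 is 17. This is an affine cipher: with a=0,…,z=25, each position x becomes (23x+2) mod 26.
Applying it to flexible: f(5)→23·5+2≡13=n; l(11)→23·11+2≡21=v; e(4)→23·4+2≡16=q; x(23)→23·23+2≡11=l; i(8)→23·8+2≡4=e; b(1)→23·1+2≡25=z; l(11)→23·11+2≡21=v; e(4)→23·4+2≡16=q (all mod 26).

nvqlezvq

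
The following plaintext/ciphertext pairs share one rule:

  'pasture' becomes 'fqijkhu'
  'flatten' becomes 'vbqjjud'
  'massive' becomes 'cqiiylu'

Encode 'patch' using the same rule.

fqjsx

Compare letters: p→f is +16, a→q is +16, s→i is +16 — a constant shift. This is a Caesar cipher with shift 16.
On patch: p+16=f, a+16=q, t+16=j, c+16=s, h+16=x.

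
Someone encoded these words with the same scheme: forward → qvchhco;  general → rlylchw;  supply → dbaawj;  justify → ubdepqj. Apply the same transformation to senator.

The shift depends on letter class: consonant f→q is +11, but vowel o→v is +7. Two shifts are in play — +7 for a/e/i/o/u, +11 for every other letter.
Applying it to senator: s(cons)+11=d, e(vowel)+7=l, n(cons)+11=y, a(vowel)+7=h, t(cons)+11=e, o(vowel)+7=v, r(cons)+11=c.

dlyhevc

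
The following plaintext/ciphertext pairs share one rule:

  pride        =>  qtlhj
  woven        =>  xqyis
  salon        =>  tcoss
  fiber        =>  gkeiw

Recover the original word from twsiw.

In pride: p→q is +1, r→t is +2, i→l is +3, d→h is +4 — the shift increases by 1 each position. Letter i (0-indexed) is shifted by i+1, so successive shifts are 1, 2, 3, ….
Undoing it on twsiw: t−1=s, w−2=u, s−3=p, i−4=e, w−5=r.

super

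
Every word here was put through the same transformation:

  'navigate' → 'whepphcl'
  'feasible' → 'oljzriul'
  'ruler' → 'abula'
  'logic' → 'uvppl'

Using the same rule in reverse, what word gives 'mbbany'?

duster

Shifts by position in navigate: pos 0: n→w (+9), pos 1: a→h (+7), pos 2: v→e (+9), pos 3: i→p (+7) — repeating every 2. A repeating key of period 2 is used — shifts +9, +7 over and over.
Reversing it on mbbany: m−9=d, b−7=u, b−9=s, a−7=t, n−9=e, y−7=r.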